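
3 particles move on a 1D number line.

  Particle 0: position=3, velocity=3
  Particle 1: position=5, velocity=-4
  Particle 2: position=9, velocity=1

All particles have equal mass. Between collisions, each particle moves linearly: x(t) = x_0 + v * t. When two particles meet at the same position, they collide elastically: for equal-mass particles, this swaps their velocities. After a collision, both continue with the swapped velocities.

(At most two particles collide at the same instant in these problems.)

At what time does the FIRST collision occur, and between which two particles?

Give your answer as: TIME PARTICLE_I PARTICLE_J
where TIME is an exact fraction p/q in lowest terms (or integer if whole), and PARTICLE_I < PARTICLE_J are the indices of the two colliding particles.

Pair (0,1): pos 3,5 vel 3,-4 -> gap=2, closing at 7/unit, collide at t=2/7
Pair (1,2): pos 5,9 vel -4,1 -> not approaching (rel speed -5 <= 0)
Earliest collision: t=2/7 between 0 and 1

Answer: 2/7 0 1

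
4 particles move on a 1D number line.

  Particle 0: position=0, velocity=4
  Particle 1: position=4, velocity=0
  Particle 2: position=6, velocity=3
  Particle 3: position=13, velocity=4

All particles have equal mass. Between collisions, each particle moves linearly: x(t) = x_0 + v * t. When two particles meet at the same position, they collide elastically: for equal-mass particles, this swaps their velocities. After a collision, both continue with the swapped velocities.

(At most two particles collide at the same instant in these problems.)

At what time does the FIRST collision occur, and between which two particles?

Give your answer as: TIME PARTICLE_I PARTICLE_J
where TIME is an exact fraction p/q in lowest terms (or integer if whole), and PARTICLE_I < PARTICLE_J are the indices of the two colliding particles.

Pair (0,1): pos 0,4 vel 4,0 -> gap=4, closing at 4/unit, collide at t=1
Pair (1,2): pos 4,6 vel 0,3 -> not approaching (rel speed -3 <= 0)
Pair (2,3): pos 6,13 vel 3,4 -> not approaching (rel speed -1 <= 0)
Earliest collision: t=1 between 0 and 1

Answer: 1 0 1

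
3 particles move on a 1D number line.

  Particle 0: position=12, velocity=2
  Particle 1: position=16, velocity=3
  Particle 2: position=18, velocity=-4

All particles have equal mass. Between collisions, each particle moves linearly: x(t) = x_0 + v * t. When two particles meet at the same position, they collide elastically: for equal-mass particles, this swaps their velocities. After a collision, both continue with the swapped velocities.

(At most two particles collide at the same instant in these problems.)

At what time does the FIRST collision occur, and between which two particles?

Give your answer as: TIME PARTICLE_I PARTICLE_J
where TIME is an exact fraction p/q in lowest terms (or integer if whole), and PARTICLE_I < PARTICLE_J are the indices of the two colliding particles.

Answer: 2/7 1 2

Derivation:
Pair (0,1): pos 12,16 vel 2,3 -> not approaching (rel speed -1 <= 0)
Pair (1,2): pos 16,18 vel 3,-4 -> gap=2, closing at 7/unit, collide at t=2/7
Earliest collision: t=2/7 between 1 and 2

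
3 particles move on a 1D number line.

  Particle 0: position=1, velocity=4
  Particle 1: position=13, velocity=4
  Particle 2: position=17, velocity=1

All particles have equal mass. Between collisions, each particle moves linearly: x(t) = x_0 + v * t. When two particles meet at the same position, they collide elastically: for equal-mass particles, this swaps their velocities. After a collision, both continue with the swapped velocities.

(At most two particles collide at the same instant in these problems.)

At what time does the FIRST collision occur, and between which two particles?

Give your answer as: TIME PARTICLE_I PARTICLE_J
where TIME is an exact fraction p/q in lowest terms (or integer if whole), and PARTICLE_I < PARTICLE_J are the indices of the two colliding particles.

Pair (0,1): pos 1,13 vel 4,4 -> not approaching (rel speed 0 <= 0)
Pair (1,2): pos 13,17 vel 4,1 -> gap=4, closing at 3/unit, collide at t=4/3
Earliest collision: t=4/3 between 1 and 2

Answer: 4/3 1 2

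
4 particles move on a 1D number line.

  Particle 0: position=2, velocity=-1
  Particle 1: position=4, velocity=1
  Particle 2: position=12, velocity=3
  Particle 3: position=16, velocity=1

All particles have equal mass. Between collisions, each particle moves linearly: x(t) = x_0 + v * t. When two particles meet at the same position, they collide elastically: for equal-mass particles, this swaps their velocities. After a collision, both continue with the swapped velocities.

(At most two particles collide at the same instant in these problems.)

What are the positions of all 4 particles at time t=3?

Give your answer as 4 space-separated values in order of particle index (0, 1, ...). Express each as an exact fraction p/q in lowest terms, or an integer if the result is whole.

Collision at t=2: particles 2 and 3 swap velocities; positions: p0=0 p1=6 p2=18 p3=18; velocities now: v0=-1 v1=1 v2=1 v3=3
Advance to t=3 (no further collisions before then); velocities: v0=-1 v1=1 v2=1 v3=3; positions = -1 7 19 21

Answer: -1 7 19 21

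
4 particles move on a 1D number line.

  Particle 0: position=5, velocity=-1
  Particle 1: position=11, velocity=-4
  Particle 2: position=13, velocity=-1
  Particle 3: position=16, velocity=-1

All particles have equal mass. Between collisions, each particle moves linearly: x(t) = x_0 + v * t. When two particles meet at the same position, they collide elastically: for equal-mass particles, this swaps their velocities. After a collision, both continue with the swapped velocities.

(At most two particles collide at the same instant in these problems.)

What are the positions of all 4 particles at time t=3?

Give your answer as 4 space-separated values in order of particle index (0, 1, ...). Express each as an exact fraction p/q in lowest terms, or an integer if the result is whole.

Collision at t=2: particles 0 and 1 swap velocities; positions: p0=3 p1=3 p2=11 p3=14; velocities now: v0=-4 v1=-1 v2=-1 v3=-1
Advance to t=3 (no further collisions before then); velocities: v0=-4 v1=-1 v2=-1 v3=-1; positions = -1 2 10 13

Answer: -1 2 10 13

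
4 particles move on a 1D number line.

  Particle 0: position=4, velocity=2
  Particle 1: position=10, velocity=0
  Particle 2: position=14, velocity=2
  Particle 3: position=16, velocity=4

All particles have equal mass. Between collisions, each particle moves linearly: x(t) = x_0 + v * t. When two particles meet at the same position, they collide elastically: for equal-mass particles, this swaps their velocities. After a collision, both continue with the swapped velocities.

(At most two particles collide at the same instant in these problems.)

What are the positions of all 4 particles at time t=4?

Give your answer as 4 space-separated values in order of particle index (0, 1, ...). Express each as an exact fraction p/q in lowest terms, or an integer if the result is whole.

Answer: 10 12 22 32

Derivation:
Collision at t=3: particles 0 and 1 swap velocities; positions: p0=10 p1=10 p2=20 p3=28; velocities now: v0=0 v1=2 v2=2 v3=4
Advance to t=4 (no further collisions before then); velocities: v0=0 v1=2 v2=2 v3=4; positions = 10 12 22 32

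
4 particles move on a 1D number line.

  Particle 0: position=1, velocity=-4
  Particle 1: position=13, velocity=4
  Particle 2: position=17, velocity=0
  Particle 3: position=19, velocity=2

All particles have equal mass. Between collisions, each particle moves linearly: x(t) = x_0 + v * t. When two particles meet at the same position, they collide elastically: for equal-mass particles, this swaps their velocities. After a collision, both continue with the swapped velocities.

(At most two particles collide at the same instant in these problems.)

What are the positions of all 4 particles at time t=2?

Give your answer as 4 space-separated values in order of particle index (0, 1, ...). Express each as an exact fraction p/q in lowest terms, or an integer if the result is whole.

Collision at t=1: particles 1 and 2 swap velocities; positions: p0=-3 p1=17 p2=17 p3=21; velocities now: v0=-4 v1=0 v2=4 v3=2
Advance to t=2 (no further collisions before then); velocities: v0=-4 v1=0 v2=4 v3=2; positions = -7 17 21 23

Answer: -7 17 21 23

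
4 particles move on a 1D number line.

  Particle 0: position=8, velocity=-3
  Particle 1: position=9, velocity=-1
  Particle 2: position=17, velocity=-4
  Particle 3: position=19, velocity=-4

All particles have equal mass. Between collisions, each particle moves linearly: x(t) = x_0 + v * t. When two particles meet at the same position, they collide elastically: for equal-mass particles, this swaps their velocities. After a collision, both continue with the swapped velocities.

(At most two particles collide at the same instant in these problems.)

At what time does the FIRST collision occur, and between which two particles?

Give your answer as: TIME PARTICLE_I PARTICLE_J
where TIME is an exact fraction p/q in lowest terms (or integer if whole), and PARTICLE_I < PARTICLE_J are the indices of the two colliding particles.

Pair (0,1): pos 8,9 vel -3,-1 -> not approaching (rel speed -2 <= 0)
Pair (1,2): pos 9,17 vel -1,-4 -> gap=8, closing at 3/unit, collide at t=8/3
Pair (2,3): pos 17,19 vel -4,-4 -> not approaching (rel speed 0 <= 0)
Earliest collision: t=8/3 between 1 and 2

Answer: 8/3 1 2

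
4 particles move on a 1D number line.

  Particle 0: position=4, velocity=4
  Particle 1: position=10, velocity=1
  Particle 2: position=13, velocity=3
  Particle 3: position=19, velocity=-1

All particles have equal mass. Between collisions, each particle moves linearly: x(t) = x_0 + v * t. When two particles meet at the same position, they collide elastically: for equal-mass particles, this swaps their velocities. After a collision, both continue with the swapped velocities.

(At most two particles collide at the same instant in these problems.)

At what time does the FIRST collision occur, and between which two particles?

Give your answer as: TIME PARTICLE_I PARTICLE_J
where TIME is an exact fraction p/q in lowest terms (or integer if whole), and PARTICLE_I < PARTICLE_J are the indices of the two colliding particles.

Answer: 3/2 2 3

Derivation:
Pair (0,1): pos 4,10 vel 4,1 -> gap=6, closing at 3/unit, collide at t=2
Pair (1,2): pos 10,13 vel 1,3 -> not approaching (rel speed -2 <= 0)
Pair (2,3): pos 13,19 vel 3,-1 -> gap=6, closing at 4/unit, collide at t=3/2
Earliest collision: t=3/2 between 2 and 3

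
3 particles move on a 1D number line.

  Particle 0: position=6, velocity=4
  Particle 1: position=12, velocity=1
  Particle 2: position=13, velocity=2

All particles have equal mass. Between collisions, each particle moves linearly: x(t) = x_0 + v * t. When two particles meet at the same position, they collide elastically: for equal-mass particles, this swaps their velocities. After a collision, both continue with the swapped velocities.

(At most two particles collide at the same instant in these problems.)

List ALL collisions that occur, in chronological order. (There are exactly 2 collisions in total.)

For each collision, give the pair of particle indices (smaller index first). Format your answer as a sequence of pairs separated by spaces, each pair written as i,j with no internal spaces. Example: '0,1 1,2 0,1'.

Collision at t=2: particles 0 and 1 swap velocities; positions: p0=14 p1=14 p2=17; velocities now: v0=1 v1=4 v2=2
Collision at t=7/2: particles 1 and 2 swap velocities; positions: p0=31/2 p1=20 p2=20; velocities now: v0=1 v1=2 v2=4

Answer: 0,1 1,2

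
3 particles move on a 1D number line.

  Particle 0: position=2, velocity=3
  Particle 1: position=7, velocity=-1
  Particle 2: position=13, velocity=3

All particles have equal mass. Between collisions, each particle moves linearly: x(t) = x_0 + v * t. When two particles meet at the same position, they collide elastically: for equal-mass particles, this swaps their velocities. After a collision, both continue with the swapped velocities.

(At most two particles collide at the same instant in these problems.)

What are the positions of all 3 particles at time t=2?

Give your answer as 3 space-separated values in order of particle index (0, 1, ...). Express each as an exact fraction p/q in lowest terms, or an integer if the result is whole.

Answer: 5 8 19

Derivation:
Collision at t=5/4: particles 0 and 1 swap velocities; positions: p0=23/4 p1=23/4 p2=67/4; velocities now: v0=-1 v1=3 v2=3
Advance to t=2 (no further collisions before then); velocities: v0=-1 v1=3 v2=3; positions = 5 8 19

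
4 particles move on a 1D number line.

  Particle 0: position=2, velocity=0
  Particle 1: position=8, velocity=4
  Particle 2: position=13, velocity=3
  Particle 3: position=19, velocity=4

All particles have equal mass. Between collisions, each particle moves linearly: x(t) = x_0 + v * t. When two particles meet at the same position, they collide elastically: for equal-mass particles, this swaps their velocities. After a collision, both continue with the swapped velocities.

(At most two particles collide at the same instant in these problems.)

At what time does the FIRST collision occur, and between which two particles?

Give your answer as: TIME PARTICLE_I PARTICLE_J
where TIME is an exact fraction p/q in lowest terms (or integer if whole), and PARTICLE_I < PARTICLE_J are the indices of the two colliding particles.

Pair (0,1): pos 2,8 vel 0,4 -> not approaching (rel speed -4 <= 0)
Pair (1,2): pos 8,13 vel 4,3 -> gap=5, closing at 1/unit, collide at t=5
Pair (2,3): pos 13,19 vel 3,4 -> not approaching (rel speed -1 <= 0)
Earliest collision: t=5 between 1 and 2

Answer: 5 1 2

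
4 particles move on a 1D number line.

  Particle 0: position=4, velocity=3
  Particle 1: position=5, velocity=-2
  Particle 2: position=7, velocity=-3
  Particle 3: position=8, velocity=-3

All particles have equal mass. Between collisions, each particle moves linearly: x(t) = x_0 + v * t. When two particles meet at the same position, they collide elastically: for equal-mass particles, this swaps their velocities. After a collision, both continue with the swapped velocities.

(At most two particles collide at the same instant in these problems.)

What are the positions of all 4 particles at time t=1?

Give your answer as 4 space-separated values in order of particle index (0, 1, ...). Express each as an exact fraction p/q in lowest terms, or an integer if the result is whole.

Collision at t=1/5: particles 0 and 1 swap velocities; positions: p0=23/5 p1=23/5 p2=32/5 p3=37/5; velocities now: v0=-2 v1=3 v2=-3 v3=-3
Collision at t=1/2: particles 1 and 2 swap velocities; positions: p0=4 p1=11/2 p2=11/2 p3=13/2; velocities now: v0=-2 v1=-3 v2=3 v3=-3
Collision at t=2/3: particles 2 and 3 swap velocities; positions: p0=11/3 p1=5 p2=6 p3=6; velocities now: v0=-2 v1=-3 v2=-3 v3=3
Advance to t=1 (no further collisions before then); velocities: v0=-2 v1=-3 v2=-3 v3=3; positions = 3 4 5 7

Answer: 3 4 5 7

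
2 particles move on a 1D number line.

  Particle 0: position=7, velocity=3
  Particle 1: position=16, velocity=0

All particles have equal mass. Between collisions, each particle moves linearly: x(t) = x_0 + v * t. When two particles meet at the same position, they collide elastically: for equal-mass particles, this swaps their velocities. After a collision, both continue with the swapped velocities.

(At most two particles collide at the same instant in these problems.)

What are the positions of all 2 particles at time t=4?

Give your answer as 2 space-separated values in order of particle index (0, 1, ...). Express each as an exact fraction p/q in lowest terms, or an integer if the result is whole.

Answer: 16 19

Derivation:
Collision at t=3: particles 0 and 1 swap velocities; positions: p0=16 p1=16; velocities now: v0=0 v1=3
Advance to t=4 (no further collisions before then); velocities: v0=0 v1=3; positions = 16 19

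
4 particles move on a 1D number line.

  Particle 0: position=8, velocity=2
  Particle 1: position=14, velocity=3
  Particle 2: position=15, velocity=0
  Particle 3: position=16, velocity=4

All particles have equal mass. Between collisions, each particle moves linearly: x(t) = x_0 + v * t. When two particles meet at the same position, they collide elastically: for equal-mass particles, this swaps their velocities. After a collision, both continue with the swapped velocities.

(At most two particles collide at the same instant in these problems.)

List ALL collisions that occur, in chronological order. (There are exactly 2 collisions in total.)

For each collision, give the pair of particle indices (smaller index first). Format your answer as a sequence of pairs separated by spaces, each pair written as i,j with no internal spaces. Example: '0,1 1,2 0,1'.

Answer: 1,2 0,1

Derivation:
Collision at t=1/3: particles 1 and 2 swap velocities; positions: p0=26/3 p1=15 p2=15 p3=52/3; velocities now: v0=2 v1=0 v2=3 v3=4
Collision at t=7/2: particles 0 and 1 swap velocities; positions: p0=15 p1=15 p2=49/2 p3=30; velocities now: v0=0 v1=2 v2=3 v3=4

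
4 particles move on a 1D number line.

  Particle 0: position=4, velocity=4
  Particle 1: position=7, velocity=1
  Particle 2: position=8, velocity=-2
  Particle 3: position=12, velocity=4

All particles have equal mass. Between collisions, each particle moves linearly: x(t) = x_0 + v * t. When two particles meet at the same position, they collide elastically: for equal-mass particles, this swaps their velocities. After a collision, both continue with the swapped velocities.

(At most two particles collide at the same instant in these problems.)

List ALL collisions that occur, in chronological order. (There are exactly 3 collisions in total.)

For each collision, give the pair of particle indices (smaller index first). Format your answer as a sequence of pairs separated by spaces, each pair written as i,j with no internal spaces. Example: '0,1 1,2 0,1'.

Answer: 1,2 0,1 1,2

Derivation:
Collision at t=1/3: particles 1 and 2 swap velocities; positions: p0=16/3 p1=22/3 p2=22/3 p3=40/3; velocities now: v0=4 v1=-2 v2=1 v3=4
Collision at t=2/3: particles 0 and 1 swap velocities; positions: p0=20/3 p1=20/3 p2=23/3 p3=44/3; velocities now: v0=-2 v1=4 v2=1 v3=4
Collision at t=1: particles 1 and 2 swap velocities; positions: p0=6 p1=8 p2=8 p3=16; velocities now: v0=-2 v1=1 v2=4 v3=4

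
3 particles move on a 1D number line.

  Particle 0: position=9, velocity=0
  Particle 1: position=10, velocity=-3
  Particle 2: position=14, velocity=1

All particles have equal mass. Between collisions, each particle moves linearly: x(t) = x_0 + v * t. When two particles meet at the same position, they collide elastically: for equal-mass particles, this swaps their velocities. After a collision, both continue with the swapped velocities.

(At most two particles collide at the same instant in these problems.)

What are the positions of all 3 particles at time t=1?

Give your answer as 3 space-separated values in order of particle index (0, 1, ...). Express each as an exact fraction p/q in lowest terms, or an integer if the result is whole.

Answer: 7 9 15

Derivation:
Collision at t=1/3: particles 0 and 1 swap velocities; positions: p0=9 p1=9 p2=43/3; velocities now: v0=-3 v1=0 v2=1
Advance to t=1 (no further collisions before then); velocities: v0=-3 v1=0 v2=1; positions = 7 9 15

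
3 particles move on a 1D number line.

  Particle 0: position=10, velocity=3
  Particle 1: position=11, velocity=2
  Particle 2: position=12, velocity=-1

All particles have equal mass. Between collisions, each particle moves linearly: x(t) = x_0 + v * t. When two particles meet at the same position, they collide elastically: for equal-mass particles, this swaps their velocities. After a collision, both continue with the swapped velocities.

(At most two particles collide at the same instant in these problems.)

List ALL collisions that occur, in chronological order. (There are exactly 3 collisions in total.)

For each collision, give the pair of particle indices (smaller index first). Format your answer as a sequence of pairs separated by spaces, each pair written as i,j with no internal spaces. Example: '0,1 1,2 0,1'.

Collision at t=1/3: particles 1 and 2 swap velocities; positions: p0=11 p1=35/3 p2=35/3; velocities now: v0=3 v1=-1 v2=2
Collision at t=1/2: particles 0 and 1 swap velocities; positions: p0=23/2 p1=23/2 p2=12; velocities now: v0=-1 v1=3 v2=2
Collision at t=1: particles 1 and 2 swap velocities; positions: p0=11 p1=13 p2=13; velocities now: v0=-1 v1=2 v2=3

Answer: 1,2 0,1 1,2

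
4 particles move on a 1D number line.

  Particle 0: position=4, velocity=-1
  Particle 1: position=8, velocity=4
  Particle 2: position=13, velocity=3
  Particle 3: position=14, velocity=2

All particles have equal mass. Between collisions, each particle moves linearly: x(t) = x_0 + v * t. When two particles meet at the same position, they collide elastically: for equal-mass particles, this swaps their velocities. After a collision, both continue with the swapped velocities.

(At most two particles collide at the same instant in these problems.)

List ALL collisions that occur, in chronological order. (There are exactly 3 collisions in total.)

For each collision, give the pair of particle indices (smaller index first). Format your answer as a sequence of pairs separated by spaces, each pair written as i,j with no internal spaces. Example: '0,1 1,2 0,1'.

Collision at t=1: particles 2 and 3 swap velocities; positions: p0=3 p1=12 p2=16 p3=16; velocities now: v0=-1 v1=4 v2=2 v3=3
Collision at t=3: particles 1 and 2 swap velocities; positions: p0=1 p1=20 p2=20 p3=22; velocities now: v0=-1 v1=2 v2=4 v3=3
Collision at t=5: particles 2 and 3 swap velocities; positions: p0=-1 p1=24 p2=28 p3=28; velocities now: v0=-1 v1=2 v2=3 v3=4

Answer: 2,3 1,2 2,3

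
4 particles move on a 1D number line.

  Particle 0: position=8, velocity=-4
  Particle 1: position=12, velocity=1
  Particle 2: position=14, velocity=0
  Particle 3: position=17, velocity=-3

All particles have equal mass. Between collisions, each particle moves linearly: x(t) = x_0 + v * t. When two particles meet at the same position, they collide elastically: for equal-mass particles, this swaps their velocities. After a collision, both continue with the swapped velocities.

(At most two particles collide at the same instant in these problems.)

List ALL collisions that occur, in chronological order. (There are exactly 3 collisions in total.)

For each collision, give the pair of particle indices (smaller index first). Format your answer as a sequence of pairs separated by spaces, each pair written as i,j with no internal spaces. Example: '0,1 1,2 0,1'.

Answer: 2,3 1,2 2,3

Derivation:
Collision at t=1: particles 2 and 3 swap velocities; positions: p0=4 p1=13 p2=14 p3=14; velocities now: v0=-4 v1=1 v2=-3 v3=0
Collision at t=5/4: particles 1 and 2 swap velocities; positions: p0=3 p1=53/4 p2=53/4 p3=14; velocities now: v0=-4 v1=-3 v2=1 v3=0
Collision at t=2: particles 2 and 3 swap velocities; positions: p0=0 p1=11 p2=14 p3=14; velocities now: v0=-4 v1=-3 v2=0 v3=1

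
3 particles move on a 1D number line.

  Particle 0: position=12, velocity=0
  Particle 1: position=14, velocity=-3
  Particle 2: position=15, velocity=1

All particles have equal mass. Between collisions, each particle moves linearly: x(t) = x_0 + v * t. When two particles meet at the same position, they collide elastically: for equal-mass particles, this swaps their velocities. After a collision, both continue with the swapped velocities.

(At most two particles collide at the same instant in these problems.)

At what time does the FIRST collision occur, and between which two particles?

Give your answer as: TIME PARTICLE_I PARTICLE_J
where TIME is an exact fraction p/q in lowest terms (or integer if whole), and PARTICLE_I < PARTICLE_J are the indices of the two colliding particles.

Answer: 2/3 0 1

Derivation:
Pair (0,1): pos 12,14 vel 0,-3 -> gap=2, closing at 3/unit, collide at t=2/3
Pair (1,2): pos 14,15 vel -3,1 -> not approaching (rel speed -4 <= 0)
Earliest collision: t=2/3 between 0 and 1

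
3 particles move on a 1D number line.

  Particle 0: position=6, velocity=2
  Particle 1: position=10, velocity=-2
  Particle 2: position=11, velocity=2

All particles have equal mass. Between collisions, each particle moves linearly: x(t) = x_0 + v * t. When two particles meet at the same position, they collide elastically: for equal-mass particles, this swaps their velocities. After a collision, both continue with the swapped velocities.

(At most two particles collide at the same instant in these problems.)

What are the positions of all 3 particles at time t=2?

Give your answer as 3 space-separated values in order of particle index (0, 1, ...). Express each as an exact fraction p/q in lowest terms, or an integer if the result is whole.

Collision at t=1: particles 0 and 1 swap velocities; positions: p0=8 p1=8 p2=13; velocities now: v0=-2 v1=2 v2=2
Advance to t=2 (no further collisions before then); velocities: v0=-2 v1=2 v2=2; positions = 6 10 15

Answer: 6 10 15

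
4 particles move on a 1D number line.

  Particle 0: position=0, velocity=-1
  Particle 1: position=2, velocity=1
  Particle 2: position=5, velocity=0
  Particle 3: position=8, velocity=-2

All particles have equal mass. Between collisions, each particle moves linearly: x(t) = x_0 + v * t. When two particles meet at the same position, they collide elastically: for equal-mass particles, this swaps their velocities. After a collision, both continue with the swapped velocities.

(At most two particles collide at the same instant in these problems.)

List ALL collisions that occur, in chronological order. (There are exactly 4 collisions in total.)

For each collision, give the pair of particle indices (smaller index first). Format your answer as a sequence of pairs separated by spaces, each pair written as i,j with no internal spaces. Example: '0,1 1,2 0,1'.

Answer: 2,3 1,2 2,3 0,1

Derivation:
Collision at t=3/2: particles 2 and 3 swap velocities; positions: p0=-3/2 p1=7/2 p2=5 p3=5; velocities now: v0=-1 v1=1 v2=-2 v3=0
Collision at t=2: particles 1 and 2 swap velocities; positions: p0=-2 p1=4 p2=4 p3=5; velocities now: v0=-1 v1=-2 v2=1 v3=0
Collision at t=3: particles 2 and 3 swap velocities; positions: p0=-3 p1=2 p2=5 p3=5; velocities now: v0=-1 v1=-2 v2=0 v3=1
Collision at t=8: particles 0 and 1 swap velocities; positions: p0=-8 p1=-8 p2=5 p3=10; velocities now: v0=-2 v1=-1 v2=0 v3=1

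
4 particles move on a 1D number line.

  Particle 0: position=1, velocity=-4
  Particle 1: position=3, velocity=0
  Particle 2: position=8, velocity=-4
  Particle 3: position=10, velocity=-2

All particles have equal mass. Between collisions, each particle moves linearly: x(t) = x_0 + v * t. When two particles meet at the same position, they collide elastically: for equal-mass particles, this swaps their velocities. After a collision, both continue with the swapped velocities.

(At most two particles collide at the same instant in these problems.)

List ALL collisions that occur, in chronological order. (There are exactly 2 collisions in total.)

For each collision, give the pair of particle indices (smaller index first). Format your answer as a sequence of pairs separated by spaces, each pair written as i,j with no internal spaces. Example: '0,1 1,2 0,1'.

Collision at t=5/4: particles 1 and 2 swap velocities; positions: p0=-4 p1=3 p2=3 p3=15/2; velocities now: v0=-4 v1=-4 v2=0 v3=-2
Collision at t=7/2: particles 2 and 3 swap velocities; positions: p0=-13 p1=-6 p2=3 p3=3; velocities now: v0=-4 v1=-4 v2=-2 v3=0

Answer: 1,2 2,3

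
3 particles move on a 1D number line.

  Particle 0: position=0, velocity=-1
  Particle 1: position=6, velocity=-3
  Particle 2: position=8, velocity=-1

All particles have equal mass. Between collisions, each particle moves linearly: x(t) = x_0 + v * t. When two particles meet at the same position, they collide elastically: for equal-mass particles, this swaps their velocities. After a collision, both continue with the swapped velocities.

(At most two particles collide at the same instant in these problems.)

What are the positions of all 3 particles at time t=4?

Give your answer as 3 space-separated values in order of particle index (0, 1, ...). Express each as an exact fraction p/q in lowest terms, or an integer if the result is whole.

Answer: -6 -4 4

Derivation:
Collision at t=3: particles 0 and 1 swap velocities; positions: p0=-3 p1=-3 p2=5; velocities now: v0=-3 v1=-1 v2=-1
Advance to t=4 (no further collisions before then); velocities: v0=-3 v1=-1 v2=-1; positions = -6 -4 4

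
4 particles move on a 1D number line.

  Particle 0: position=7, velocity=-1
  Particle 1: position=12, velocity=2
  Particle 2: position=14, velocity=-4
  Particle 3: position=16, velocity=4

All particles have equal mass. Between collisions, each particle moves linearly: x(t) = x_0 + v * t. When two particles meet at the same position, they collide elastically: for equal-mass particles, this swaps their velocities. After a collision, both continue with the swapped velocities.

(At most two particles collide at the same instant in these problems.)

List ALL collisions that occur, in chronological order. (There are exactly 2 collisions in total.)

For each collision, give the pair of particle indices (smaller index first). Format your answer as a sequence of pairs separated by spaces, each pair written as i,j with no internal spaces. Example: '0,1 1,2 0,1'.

Collision at t=1/3: particles 1 and 2 swap velocities; positions: p0=20/3 p1=38/3 p2=38/3 p3=52/3; velocities now: v0=-1 v1=-4 v2=2 v3=4
Collision at t=7/3: particles 0 and 1 swap velocities; positions: p0=14/3 p1=14/3 p2=50/3 p3=76/3; velocities now: v0=-4 v1=-1 v2=2 v3=4

Answer: 1,2 0,1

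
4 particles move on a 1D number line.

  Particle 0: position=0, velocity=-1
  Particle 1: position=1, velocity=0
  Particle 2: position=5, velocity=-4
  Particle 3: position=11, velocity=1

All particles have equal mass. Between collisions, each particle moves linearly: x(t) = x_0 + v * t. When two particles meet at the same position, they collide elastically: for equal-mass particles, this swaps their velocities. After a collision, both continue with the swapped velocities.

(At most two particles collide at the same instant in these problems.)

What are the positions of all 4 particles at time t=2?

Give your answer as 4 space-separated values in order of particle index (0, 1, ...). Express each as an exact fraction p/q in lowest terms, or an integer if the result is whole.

Collision at t=1: particles 1 and 2 swap velocities; positions: p0=-1 p1=1 p2=1 p3=12; velocities now: v0=-1 v1=-4 v2=0 v3=1
Collision at t=5/3: particles 0 and 1 swap velocities; positions: p0=-5/3 p1=-5/3 p2=1 p3=38/3; velocities now: v0=-4 v1=-1 v2=0 v3=1
Advance to t=2 (no further collisions before then); velocities: v0=-4 v1=-1 v2=0 v3=1; positions = -3 -2 1 13

Answer: -3 -2 1 13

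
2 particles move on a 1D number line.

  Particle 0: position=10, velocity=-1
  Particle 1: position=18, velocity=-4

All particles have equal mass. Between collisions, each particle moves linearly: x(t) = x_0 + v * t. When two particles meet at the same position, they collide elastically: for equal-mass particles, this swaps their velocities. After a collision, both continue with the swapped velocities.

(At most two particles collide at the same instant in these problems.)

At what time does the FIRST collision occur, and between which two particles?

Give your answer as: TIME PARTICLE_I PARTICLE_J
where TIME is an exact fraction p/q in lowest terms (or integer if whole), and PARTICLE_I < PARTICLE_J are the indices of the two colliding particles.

Answer: 8/3 0 1

Derivation:
Pair (0,1): pos 10,18 vel -1,-4 -> gap=8, closing at 3/unit, collide at t=8/3
Earliest collision: t=8/3 between 0 and 1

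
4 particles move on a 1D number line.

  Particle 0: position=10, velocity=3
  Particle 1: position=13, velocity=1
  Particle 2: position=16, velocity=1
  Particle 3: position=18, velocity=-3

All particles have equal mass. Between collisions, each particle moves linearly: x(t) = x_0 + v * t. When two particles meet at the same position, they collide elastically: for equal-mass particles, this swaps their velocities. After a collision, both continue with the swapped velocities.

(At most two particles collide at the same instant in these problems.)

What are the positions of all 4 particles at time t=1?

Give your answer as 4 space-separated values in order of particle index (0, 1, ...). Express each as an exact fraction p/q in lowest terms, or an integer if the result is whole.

Answer: 13 14 15 17

Derivation:
Collision at t=1/2: particles 2 and 3 swap velocities; positions: p0=23/2 p1=27/2 p2=33/2 p3=33/2; velocities now: v0=3 v1=1 v2=-3 v3=1
Advance to t=1 (no further collisions before then); velocities: v0=3 v1=1 v2=-3 v3=1; positions = 13 14 15 17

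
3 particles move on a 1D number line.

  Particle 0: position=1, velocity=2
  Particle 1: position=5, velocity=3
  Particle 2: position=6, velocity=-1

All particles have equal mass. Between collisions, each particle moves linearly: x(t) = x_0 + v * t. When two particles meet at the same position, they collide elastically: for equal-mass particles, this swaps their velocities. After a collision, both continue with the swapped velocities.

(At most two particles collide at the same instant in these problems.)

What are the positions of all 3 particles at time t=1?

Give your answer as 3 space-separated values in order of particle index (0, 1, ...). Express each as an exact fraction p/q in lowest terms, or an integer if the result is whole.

Collision at t=1/4: particles 1 and 2 swap velocities; positions: p0=3/2 p1=23/4 p2=23/4; velocities now: v0=2 v1=-1 v2=3
Advance to t=1 (no further collisions before then); velocities: v0=2 v1=-1 v2=3; positions = 3 5 8

Answer: 3 5 8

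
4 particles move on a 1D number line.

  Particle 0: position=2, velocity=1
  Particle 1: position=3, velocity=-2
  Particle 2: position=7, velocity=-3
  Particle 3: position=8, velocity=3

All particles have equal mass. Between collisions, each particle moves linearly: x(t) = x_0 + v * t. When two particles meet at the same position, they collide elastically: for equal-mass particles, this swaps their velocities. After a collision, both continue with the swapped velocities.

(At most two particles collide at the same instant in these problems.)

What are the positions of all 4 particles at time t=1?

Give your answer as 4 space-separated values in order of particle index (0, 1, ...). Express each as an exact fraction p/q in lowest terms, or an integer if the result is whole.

Collision at t=1/3: particles 0 and 1 swap velocities; positions: p0=7/3 p1=7/3 p2=6 p3=9; velocities now: v0=-2 v1=1 v2=-3 v3=3
Advance to t=1 (no further collisions before then); velocities: v0=-2 v1=1 v2=-3 v3=3; positions = 1 3 4 11

Answer: 1 3 4 11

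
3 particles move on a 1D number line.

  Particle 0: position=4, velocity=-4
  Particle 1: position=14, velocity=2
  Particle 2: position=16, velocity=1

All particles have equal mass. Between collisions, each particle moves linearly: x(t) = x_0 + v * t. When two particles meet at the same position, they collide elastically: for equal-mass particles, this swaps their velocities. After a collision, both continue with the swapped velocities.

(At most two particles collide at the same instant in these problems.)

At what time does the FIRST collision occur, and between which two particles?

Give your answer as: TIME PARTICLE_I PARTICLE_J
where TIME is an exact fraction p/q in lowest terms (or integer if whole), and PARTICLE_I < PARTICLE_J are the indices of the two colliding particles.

Answer: 2 1 2

Derivation:
Pair (0,1): pos 4,14 vel -4,2 -> not approaching (rel speed -6 <= 0)
Pair (1,2): pos 14,16 vel 2,1 -> gap=2, closing at 1/unit, collide at t=2
Earliest collision: t=2 between 1 and 2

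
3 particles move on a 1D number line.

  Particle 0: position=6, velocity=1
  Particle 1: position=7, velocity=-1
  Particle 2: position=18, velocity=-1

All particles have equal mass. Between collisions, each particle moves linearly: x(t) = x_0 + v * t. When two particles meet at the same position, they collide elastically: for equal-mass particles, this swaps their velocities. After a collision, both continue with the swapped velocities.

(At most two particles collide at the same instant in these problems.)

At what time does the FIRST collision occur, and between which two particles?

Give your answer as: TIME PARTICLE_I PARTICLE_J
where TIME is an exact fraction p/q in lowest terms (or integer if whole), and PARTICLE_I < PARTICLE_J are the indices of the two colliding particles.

Answer: 1/2 0 1

Derivation:
Pair (0,1): pos 6,7 vel 1,-1 -> gap=1, closing at 2/unit, collide at t=1/2
Pair (1,2): pos 7,18 vel -1,-1 -> not approaching (rel speed 0 <= 0)
Earliest collision: t=1/2 between 0 and 1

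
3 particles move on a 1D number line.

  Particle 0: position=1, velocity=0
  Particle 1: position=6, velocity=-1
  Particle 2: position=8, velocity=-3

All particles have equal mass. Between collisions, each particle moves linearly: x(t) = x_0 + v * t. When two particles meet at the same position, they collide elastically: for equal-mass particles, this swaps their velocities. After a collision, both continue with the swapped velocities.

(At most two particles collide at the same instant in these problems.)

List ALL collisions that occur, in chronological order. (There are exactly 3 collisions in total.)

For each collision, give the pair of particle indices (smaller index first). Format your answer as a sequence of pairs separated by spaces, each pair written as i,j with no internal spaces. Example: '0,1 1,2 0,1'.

Collision at t=1: particles 1 and 2 swap velocities; positions: p0=1 p1=5 p2=5; velocities now: v0=0 v1=-3 v2=-1
Collision at t=7/3: particles 0 and 1 swap velocities; positions: p0=1 p1=1 p2=11/3; velocities now: v0=-3 v1=0 v2=-1
Collision at t=5: particles 1 and 2 swap velocities; positions: p0=-7 p1=1 p2=1; velocities now: v0=-3 v1=-1 v2=0

Answer: 1,2 0,1 1,2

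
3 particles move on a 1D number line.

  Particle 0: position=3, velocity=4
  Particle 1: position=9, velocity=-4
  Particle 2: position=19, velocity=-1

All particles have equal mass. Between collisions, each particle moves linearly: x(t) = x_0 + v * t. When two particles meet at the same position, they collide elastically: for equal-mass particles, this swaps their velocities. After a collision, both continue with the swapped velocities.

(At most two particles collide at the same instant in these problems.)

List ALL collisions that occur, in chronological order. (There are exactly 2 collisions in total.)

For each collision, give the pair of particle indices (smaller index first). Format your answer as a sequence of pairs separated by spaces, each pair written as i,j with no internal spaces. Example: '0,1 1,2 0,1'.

Collision at t=3/4: particles 0 and 1 swap velocities; positions: p0=6 p1=6 p2=73/4; velocities now: v0=-4 v1=4 v2=-1
Collision at t=16/5: particles 1 and 2 swap velocities; positions: p0=-19/5 p1=79/5 p2=79/5; velocities now: v0=-4 v1=-1 v2=4

Answer: 0,1 1,2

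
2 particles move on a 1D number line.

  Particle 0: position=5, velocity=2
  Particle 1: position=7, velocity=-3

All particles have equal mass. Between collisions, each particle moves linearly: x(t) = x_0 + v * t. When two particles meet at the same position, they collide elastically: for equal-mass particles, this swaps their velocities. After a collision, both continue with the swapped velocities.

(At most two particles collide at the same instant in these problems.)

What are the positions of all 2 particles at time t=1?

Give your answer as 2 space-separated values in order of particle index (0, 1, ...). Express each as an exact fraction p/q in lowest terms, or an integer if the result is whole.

Collision at t=2/5: particles 0 and 1 swap velocities; positions: p0=29/5 p1=29/5; velocities now: v0=-3 v1=2
Advance to t=1 (no further collisions before then); velocities: v0=-3 v1=2; positions = 4 7

Answer: 4 7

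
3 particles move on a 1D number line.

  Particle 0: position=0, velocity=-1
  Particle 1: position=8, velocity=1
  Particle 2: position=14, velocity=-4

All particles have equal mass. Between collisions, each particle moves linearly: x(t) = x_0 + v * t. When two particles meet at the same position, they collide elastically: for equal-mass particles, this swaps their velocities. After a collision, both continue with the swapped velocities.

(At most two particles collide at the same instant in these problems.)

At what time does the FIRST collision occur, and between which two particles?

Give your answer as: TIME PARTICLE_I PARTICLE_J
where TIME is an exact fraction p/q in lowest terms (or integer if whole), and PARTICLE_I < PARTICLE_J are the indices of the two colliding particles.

Answer: 6/5 1 2

Derivation:
Pair (0,1): pos 0,8 vel -1,1 -> not approaching (rel speed -2 <= 0)
Pair (1,2): pos 8,14 vel 1,-4 -> gap=6, closing at 5/unit, collide at t=6/5
Earliest collision: t=6/5 between 1 and 2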